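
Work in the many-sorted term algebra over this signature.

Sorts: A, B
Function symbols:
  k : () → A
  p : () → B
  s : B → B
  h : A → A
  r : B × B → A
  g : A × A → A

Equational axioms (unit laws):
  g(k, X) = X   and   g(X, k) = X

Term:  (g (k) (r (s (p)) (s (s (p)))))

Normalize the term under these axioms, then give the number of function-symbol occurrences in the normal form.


1. (g (k) (r (s (p)) (s (s (p)))))  →  (r (s (p)) (s (s (p))))
normal form: (r (s (p)) (s (s (p))))

size = 6


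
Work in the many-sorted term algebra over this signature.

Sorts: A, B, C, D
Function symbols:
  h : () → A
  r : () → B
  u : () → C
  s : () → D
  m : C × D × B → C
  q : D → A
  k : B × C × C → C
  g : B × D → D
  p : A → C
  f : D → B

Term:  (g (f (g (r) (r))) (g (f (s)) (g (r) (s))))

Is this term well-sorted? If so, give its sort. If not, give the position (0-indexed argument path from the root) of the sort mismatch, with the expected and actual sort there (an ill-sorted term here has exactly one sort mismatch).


ill-sorted at position [0, 0, 1]: expected D, got B

      (r) : B
      (r) : B
    (g (r) (r)) : ✗ arg 1 at [0, 0, 1] has sort B, expected D
      (s) : D
    (f (s)) : B
      (r) : B
      (s) : D
    (g (r) (s)) : D
  (g (f (s)) (g (r) (s))) : D


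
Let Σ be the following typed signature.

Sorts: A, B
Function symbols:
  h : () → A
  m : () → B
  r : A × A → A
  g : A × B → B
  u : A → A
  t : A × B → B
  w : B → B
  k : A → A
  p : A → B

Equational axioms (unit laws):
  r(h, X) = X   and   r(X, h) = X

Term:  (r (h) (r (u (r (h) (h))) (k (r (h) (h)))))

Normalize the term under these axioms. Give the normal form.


normal form = (r (u (h)) (k (h)))

1. (r (h) (r (u (r (h) (h))) (k (r (h) (h)))))  →  (r (u (r (h) (h))) (k (r (h) (h))))
2. (r (u (r (h) (h))) (k (r (h) (h))))  →  (r (u (h)) (k (r (h) (h))))
3. (r (u (h)) (k (r (h) (h))))  →  (r (u (h)) (k (h)))


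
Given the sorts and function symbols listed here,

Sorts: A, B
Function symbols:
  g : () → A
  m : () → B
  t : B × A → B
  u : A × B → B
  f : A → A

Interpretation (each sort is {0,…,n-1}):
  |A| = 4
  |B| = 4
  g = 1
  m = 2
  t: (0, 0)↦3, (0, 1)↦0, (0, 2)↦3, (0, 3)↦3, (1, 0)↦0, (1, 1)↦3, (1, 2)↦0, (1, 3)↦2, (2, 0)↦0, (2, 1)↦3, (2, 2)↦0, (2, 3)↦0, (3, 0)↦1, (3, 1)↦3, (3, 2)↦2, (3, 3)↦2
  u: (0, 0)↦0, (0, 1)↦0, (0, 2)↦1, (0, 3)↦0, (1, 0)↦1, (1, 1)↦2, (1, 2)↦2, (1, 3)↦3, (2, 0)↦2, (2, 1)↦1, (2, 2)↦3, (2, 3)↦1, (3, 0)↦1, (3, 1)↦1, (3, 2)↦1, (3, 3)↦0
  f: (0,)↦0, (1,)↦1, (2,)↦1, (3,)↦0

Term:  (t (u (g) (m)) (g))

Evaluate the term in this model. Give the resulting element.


  g = 1
  m = 2
  (u (g) (m)) = u(1, 2) = 2
  g = 1
  (t (u (g) (m)) (g)) = t(2, 1) = 3

value = 3


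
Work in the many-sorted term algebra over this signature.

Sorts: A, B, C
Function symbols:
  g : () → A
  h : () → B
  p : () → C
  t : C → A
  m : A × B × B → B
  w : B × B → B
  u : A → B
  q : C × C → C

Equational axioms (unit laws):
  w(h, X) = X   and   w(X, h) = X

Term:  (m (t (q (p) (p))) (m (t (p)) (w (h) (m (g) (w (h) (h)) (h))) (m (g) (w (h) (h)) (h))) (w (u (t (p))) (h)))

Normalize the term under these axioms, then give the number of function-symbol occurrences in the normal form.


size = 19

1. (m (t (q (p) (p))) (m (t (p)) (w (h) (m (g) (w (h) (h)) (h))) (m (g) (w (h) (h)) (h))) (w (u (t (p))) (h)))  →  (m (t (q (p) (p))) (m (t (p)) (m (g) (w (h) (h)) (h)) (m (g) (w (h) (h)) (h))) (w (u (t (p))) (h)))
2. (m (t (q (p) (p))) (m (t (p)) (m (g) (w (h) (h)) (h)) (m (g) (w (h) (h)) (h))) (w (u (t (p))) (h)))  →  (m (t (q (p) (p))) (m (t (p)) (m (g) (h) (h)) (m (g) (w (h) (h)) (h))) (w (u (t (p))) (h)))
3. (m (t (q (p) (p))) (m (t (p)) (m (g) (h) (h)) (m (g) (w (h) (h)) (h))) (w (u (t (p))) (h)))  →  (m (t (q (p) (p))) (m (t (p)) (m (g) (h) (h)) (m (g) (h) (h))) (w (u (t (p))) (h)))
4. (m (t (q (p) (p))) (m (t (p)) (m (g) (h) (h)) (m (g) (h) (h))) (w (u (t (p))) (h)))  →  (m (t (q (p) (p))) (m (t (p)) (m (g) (h) (h)) (m (g) (h) (h))) (u (t (p))))
normal form: (m (t (q (p) (p))) (m (t (p)) (m (g) (h) (h)) (m (g) (h) (h))) (u (t (p))))


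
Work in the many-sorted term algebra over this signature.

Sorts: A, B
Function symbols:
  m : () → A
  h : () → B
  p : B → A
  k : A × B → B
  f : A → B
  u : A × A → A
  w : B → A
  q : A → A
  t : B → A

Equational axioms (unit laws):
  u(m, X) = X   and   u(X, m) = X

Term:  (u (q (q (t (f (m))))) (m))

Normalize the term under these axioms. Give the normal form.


1. (u (q (q (t (f (m))))) (m))  →  (q (q (t (f (m)))))

normal form = (q (q (t (f (m)))))


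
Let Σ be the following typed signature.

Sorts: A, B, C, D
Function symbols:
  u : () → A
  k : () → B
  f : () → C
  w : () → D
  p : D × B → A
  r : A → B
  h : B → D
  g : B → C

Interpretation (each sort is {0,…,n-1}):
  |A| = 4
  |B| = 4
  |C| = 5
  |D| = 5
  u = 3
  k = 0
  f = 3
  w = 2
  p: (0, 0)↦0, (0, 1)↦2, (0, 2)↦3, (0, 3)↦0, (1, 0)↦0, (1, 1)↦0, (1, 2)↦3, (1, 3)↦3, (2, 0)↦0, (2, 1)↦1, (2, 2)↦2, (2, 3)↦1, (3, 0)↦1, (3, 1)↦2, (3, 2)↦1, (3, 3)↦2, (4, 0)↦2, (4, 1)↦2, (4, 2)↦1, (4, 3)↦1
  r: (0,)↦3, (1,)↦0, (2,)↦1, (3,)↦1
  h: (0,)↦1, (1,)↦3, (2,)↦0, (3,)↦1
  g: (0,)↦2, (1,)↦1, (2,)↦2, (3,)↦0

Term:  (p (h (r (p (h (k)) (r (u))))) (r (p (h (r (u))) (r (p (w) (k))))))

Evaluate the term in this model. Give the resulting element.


value = 0

  k = 0
  (h (k)) = h(0,) = 1
  u = 3
  (r (u)) = r(3,) = 1
  (p (h (k)) (r (u))) = p(1, 1) = 0
  (r (p (h (k)) (r (u)))) = r(0,) = 3
  (h (r (p (h (k)) (r (u))))) = h(3,) = 1
  u = 3
  (r (u)) = r(3,) = 1
  (h (r (u))) = h(1,) = 3
  w = 2
  k = 0
  (p (w) (k)) = p(2, 0) = 0
  (r (p (w) (k))) = r(0,) = 3
  (p (h (r (u))) (r (p (w) (k)))) = p(3, 3) = 2
  (r (p (h (r (u))) (r (p (w) (k))))) = r(2,) = 1
  (p (h (r (p (h (k)) (r (u))))) (r (p (h (r (u))) (r (p (w) (k)))))) = p(1, 1) = 0


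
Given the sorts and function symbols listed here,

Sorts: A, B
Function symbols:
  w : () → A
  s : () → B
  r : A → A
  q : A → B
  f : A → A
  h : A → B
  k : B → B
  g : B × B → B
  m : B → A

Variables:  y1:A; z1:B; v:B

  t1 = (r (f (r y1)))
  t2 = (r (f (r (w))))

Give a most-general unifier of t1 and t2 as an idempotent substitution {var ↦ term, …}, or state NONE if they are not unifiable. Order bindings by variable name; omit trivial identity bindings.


{y1 ↦ (w)}


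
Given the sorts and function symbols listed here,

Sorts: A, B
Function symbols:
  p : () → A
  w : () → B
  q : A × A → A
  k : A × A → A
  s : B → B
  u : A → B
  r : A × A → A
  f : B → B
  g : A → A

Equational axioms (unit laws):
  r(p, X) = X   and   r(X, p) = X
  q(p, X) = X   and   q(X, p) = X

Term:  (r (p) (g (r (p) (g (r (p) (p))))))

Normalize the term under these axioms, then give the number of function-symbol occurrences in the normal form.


size = 3

1. (r (p) (g (r (p) (g (r (p) (p))))))  →  (g (r (p) (g (r (p) (p)))))
2. (g (r (p) (g (r (p) (p)))))  →  (g (g (r (p) (p))))
3. (g (g (r (p) (p))))  →  (g (g (p)))
normal form: (g (g (p)))


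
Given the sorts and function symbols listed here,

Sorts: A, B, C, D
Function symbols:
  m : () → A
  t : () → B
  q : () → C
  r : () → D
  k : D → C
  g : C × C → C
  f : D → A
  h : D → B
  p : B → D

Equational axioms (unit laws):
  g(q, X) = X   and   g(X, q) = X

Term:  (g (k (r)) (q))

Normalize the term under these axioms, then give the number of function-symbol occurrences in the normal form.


size = 2

1. (g (k (r)) (q))  →  (k (r))
normal form: (k (r))


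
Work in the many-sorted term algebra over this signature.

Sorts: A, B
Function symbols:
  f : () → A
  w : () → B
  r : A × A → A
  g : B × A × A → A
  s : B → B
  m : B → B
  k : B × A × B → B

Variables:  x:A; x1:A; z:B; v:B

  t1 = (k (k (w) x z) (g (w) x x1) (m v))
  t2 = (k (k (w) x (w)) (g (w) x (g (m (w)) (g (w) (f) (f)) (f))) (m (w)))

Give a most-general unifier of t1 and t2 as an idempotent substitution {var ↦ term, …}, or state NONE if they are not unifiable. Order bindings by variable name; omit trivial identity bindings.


{v ↦ (w), x1 ↦ (g (m (w)) (g (w) (f) (f)) (f)), z ↦ (w)}


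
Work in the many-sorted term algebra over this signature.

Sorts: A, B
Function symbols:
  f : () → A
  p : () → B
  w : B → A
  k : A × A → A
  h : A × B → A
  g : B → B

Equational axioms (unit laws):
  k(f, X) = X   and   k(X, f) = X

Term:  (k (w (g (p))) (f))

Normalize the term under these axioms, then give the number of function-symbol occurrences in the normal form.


size = 3

1. (k (w (g (p))) (f))  →  (w (g (p)))
normal form: (w (g (p)))


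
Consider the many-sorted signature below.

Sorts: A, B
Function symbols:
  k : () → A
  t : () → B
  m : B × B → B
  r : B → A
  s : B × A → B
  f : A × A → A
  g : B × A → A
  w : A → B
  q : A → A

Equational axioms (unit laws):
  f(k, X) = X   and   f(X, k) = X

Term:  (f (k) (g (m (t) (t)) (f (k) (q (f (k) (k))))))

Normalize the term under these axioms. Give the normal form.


1. (f (k) (g (m (t) (t)) (f (k) (q (f (k) (k))))))  →  (g (m (t) (t)) (f (k) (q (f (k) (k)))))
2. (g (m (t) (t)) (f (k) (q (f (k) (k)))))  →  (g (m (t) (t)) (q (f (k) (k))))
3. (g (m (t) (t)) (q (f (k) (k))))  →  (g (m (t) (t)) (q (k)))

normal form = (g (m (t) (t)) (q (k)))


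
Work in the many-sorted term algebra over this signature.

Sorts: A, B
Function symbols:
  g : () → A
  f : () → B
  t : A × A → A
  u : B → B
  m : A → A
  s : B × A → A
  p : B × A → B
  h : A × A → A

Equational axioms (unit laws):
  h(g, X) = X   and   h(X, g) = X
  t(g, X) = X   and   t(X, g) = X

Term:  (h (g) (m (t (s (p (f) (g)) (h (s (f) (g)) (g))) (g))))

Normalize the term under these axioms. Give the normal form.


normal form = (m (s (p (f) (g)) (s (f) (g))))

1. (h (g) (m (t (s (p (f) (g)) (h (s (f) (g)) (g))) (g))))  →  (m (t (s (p (f) (g)) (h (s (f) (g)) (g))) (g)))
2. (m (t (s (p (f) (g)) (h (s (f) (g)) (g))) (g)))  →  (m (s (p (f) (g)) (h (s (f) (g)) (g))))
3. (m (s (p (f) (g)) (h (s (f) (g)) (g))))  →  (m (s (p (f) (g)) (s (f) (g))))


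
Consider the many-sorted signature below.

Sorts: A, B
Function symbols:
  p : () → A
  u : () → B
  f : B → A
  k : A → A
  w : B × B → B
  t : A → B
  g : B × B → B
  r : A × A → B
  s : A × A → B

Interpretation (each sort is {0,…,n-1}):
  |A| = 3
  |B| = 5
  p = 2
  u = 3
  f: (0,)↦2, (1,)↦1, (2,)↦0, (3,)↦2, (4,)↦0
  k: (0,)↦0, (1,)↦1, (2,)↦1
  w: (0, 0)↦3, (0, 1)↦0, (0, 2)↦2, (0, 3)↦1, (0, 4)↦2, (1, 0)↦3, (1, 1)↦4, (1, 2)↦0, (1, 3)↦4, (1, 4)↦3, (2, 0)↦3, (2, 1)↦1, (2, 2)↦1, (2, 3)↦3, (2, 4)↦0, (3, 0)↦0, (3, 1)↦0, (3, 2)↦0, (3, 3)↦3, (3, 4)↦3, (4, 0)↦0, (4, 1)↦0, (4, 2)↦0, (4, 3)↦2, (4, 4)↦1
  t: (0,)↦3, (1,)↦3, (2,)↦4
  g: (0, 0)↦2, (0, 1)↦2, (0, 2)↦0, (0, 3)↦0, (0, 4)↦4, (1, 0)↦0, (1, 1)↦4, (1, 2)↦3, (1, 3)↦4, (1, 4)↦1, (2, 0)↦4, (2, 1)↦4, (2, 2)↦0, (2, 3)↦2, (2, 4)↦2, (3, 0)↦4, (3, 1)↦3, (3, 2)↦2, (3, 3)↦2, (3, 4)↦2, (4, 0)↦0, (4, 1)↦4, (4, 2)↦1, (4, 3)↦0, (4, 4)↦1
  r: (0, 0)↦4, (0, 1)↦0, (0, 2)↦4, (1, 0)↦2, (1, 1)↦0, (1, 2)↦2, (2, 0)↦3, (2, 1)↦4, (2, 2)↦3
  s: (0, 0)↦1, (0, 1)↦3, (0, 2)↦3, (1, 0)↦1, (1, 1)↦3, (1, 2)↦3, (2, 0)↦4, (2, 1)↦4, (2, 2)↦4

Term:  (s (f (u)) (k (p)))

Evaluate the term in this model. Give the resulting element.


value = 4

  u = 3
  (f (u)) = f(3,) = 2
  p = 2
  (k (p)) = k(2,) = 1
  (s (f (u)) (k (p))) = s(2, 1) = 4


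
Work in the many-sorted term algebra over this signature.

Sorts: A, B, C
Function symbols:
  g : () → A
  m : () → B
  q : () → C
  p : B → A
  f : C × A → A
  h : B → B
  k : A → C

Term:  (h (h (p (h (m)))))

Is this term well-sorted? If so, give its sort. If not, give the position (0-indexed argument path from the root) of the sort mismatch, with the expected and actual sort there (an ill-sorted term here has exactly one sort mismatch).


ill-sorted at position [0, 0]: expected B, got A

        (m) : B
      (h (m)) : B
    (p (h (m))) : A
  (h (p (h (m)))) : ✗ arg 0 at [0, 0] has sort A, expected B


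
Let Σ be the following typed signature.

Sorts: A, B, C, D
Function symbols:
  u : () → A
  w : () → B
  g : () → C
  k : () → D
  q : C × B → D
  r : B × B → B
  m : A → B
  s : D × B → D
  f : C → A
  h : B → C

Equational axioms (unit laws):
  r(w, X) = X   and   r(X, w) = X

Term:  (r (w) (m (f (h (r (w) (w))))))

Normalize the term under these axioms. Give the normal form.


1. (r (w) (m (f (h (r (w) (w))))))  →  (m (f (h (r (w) (w)))))
2. (m (f (h (r (w) (w)))))  →  (m (f (h (w))))

normal form = (m (f (h (w))))


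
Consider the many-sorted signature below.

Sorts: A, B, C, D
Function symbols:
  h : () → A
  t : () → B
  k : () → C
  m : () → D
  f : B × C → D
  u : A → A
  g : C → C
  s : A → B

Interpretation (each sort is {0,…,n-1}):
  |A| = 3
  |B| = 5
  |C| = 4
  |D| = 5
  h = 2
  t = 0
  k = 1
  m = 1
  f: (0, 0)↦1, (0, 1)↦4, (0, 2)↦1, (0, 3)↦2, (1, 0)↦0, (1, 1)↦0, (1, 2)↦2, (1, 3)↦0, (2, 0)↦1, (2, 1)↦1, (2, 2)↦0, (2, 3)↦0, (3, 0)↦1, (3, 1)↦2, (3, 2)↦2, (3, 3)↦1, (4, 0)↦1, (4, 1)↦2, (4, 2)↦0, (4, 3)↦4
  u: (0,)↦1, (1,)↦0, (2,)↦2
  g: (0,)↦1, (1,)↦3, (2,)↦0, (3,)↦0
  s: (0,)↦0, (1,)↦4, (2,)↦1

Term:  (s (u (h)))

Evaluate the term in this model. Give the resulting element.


  h = 2
  (u (h)) = u(2,) = 2
  (s (u (h))) = s(2,) = 1

value = 1


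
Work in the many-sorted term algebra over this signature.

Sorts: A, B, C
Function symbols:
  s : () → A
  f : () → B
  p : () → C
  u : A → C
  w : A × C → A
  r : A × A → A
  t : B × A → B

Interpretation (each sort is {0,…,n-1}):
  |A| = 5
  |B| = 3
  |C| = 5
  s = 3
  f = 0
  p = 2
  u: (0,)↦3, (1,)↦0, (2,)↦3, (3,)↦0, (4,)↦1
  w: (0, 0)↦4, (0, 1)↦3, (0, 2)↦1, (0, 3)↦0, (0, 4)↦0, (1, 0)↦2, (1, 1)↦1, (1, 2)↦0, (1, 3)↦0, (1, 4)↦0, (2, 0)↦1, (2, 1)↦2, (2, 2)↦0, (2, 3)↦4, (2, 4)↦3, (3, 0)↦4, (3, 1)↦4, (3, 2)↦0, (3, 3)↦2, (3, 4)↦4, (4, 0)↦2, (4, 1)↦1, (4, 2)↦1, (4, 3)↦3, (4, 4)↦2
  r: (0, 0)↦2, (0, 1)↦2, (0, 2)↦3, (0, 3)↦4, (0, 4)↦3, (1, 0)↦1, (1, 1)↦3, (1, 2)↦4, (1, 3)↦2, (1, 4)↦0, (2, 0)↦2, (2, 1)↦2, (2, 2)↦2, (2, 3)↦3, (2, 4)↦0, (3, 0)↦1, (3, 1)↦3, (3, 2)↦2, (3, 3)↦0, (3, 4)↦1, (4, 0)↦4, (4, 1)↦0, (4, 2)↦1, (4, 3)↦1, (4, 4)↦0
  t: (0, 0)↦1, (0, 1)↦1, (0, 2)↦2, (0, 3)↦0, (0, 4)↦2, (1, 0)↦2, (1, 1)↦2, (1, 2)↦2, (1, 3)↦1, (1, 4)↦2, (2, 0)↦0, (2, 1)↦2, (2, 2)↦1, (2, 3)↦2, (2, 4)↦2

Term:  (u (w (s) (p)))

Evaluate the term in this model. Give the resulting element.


value = 3

  s = 3
  p = 2
  (w (s) (p)) = w(3, 2) = 0
  (u (w (s) (p))) = u(0,) = 3


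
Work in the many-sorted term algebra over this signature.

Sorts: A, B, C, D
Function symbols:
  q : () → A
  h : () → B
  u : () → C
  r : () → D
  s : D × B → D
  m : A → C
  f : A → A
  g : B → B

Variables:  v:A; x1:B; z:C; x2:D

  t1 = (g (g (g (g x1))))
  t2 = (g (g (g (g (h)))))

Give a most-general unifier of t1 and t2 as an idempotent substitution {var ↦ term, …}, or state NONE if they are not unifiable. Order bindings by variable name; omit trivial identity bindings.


{x1 ↦ (h)}


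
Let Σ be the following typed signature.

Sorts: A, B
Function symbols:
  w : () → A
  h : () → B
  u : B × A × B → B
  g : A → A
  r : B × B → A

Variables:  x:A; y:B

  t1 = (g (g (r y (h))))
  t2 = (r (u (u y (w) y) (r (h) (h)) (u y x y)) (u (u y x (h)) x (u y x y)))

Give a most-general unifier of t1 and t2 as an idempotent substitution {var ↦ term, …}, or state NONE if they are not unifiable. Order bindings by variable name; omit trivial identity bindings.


NONE (not unifiable)

head clash or occurs-check failure — not unifiable


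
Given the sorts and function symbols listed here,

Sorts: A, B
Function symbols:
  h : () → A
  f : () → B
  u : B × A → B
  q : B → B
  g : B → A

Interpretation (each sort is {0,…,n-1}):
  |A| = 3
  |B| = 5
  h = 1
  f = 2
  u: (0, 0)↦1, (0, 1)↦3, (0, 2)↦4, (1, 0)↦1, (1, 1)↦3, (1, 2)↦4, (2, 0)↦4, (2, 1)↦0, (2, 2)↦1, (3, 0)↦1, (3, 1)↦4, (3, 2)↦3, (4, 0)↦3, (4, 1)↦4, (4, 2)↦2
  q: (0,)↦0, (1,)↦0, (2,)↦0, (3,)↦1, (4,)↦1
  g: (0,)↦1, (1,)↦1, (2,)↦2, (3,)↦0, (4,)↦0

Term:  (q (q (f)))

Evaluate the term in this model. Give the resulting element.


  f = 2
  (q (f)) = q(2,) = 0
  (q (q (f))) = q(0,) = 0

value = 0


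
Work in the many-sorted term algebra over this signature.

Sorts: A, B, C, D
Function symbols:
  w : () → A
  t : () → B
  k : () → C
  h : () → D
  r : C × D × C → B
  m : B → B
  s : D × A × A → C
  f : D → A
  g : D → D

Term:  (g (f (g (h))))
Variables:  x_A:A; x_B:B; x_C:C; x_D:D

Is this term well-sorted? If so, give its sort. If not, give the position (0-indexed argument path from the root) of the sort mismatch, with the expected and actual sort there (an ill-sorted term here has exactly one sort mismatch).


ill-sorted at position [0]: expected D, got A

      (h) : D
    (g (h)) : D
  (f (g (h))) : A
(g (f (g (h)))) : ✗ arg 0 at [0] has sort A, expected D


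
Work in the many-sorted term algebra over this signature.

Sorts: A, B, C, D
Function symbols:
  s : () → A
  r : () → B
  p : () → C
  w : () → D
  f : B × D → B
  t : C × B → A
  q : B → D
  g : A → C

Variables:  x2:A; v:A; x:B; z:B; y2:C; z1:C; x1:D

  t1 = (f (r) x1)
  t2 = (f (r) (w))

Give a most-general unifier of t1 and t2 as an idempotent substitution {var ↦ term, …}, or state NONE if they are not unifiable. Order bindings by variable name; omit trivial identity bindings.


{x1 ↦ (w)}


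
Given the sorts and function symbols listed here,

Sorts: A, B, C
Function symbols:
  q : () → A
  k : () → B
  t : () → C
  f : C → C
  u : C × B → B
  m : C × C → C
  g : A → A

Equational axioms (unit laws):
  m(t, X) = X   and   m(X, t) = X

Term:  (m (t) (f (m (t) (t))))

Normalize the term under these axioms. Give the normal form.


1. (m (t) (f (m (t) (t))))  →  (f (m (t) (t)))
2. (f (m (t) (t)))  →  (f (t))

normal form = (f (t))


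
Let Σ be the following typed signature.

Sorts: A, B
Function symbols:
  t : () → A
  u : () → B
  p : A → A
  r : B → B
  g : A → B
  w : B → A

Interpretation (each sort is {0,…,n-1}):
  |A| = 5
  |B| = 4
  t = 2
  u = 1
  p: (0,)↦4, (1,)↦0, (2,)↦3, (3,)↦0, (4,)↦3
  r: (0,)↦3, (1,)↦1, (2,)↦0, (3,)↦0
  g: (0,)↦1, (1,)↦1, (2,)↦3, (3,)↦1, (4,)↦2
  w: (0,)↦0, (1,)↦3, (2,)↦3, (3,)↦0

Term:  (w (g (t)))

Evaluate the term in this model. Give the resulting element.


value = 0

  t = 2
  (g (t)) = g(2,) = 3
  (w (g (t))) = w(3,) = 0


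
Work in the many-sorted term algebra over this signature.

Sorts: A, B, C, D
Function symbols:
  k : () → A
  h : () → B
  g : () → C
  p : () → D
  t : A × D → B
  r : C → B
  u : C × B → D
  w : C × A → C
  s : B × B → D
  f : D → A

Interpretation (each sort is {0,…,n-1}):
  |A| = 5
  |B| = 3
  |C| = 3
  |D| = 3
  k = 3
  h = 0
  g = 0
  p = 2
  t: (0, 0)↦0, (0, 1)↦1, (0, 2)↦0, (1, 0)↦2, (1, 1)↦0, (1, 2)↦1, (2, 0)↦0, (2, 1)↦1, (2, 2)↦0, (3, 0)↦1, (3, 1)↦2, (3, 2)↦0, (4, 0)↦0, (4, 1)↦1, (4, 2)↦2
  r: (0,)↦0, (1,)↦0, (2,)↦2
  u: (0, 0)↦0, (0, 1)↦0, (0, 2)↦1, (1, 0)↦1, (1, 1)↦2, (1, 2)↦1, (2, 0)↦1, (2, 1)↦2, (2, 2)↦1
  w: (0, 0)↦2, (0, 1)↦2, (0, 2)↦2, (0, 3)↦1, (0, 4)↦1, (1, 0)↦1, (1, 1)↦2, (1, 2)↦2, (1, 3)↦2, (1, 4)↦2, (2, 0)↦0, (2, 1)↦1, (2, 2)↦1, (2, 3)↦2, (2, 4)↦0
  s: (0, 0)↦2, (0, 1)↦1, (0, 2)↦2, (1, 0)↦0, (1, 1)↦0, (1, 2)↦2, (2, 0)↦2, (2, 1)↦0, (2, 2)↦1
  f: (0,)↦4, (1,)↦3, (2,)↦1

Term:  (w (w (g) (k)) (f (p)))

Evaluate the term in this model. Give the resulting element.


value = 2

  g = 0
  k = 3
  (w (g) (k)) = w(0, 3) = 1
  p = 2
  (f (p)) = f(2,) = 1
  (w (w (g) (k)) (f (p))) = w(1, 1) = 2


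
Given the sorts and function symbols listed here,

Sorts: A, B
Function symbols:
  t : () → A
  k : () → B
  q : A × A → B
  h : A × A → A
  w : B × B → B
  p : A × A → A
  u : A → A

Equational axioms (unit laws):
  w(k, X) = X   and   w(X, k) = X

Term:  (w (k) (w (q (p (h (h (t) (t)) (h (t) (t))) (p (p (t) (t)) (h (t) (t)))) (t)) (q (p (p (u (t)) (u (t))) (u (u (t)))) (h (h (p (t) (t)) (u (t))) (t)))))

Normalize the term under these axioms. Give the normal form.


normal form = (w (q (p (h (h (t) (t)) (h (t) (t))) (p (p (t) (t)) (h (t) (t)))) (t)) (q (p (p (u (t)) (u (t))) (u (u (t)))) (h (h (p (t) (t)) (u (t))) (t))))

1. (w (k) (w (q (p (h (h (t) (t)) (h (t) (t))) (p (p (t) (t)) (h (t) (t)))) (t)) (q (p (p (u (t)) (u (t))) (u (u (t)))) (h (h (p (t) (t)) (u (t))) (t)))))  →  (w (q (p (h (h (t) (t)) (h (t) (t))) (p (p (t) (t)) (h (t) (t)))) (t)) (q (p (p (u (t)) (u (t))) (u (u (t)))) (h (h (p (t) (t)) (u (t))) (t))))


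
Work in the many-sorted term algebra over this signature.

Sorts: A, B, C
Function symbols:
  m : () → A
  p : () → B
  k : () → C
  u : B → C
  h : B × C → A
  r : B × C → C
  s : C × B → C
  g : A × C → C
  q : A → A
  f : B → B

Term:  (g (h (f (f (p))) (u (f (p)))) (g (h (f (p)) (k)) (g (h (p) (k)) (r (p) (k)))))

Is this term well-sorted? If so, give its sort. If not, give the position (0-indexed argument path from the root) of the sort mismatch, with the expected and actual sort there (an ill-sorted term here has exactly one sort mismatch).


well-sorted; sort = C

        (p) : B
      (f (p)) : B
    (f (f (p))) : B
        (p) : B
      (f (p)) : B
    (u (f (p))) : C
  (h (f (f (p))) (u (f (p)))) : A
        (p) : B
      (f (p)) : B
      (k) : C
    (h (f (p)) (k)) : A
        (p) : B
        (k) : C
      (h (p) (k)) : A
        (p) : B
        (k) : C
      (r (p) (k)) : C
    (g (h (p) (k)) (r (p) (k))) : C
  (g (h (f (p)) (k)) (g (h (p) (k)) (r (p) (k)))) : C
(g (h (f (f (p))) (u (f (p)))) (g (h (f (p)) (k)) (g (h (p) (k)) (r (p) (k))))) : C


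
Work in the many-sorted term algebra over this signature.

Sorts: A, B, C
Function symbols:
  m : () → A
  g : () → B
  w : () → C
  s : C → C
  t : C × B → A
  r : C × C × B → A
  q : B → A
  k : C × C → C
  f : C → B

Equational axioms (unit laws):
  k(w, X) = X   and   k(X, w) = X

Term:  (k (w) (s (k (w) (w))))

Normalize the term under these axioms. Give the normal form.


1. (k (w) (s (k (w) (w))))  →  (s (k (w) (w)))
2. (s (k (w) (w)))  →  (s (w))

normal form = (s (w))


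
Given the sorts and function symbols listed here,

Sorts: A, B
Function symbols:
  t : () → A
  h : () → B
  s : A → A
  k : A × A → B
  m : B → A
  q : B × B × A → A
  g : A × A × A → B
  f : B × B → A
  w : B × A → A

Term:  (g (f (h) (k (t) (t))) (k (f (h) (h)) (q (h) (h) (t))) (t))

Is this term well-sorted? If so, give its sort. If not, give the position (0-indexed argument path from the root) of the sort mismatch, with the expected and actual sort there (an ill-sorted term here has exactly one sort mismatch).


    (h) : B
      (t) : A
      (t) : A
    (k (t) (t)) : B
  (f (h) (k (t) (t))) : A
      (h) : B
      (h) : B
    (f (h) (h)) : A
      (h) : B
      (h) : B
      (t) : A
    (q (h) (h) (t)) : A
  (k (f (h) (h)) (q (h) (h) (t))) : B
  (t) : A
(g (f (h) (k (t) (t))) (k (f (h) (h)) (q (h) (h) (t))) (t)) : ✗ arg 1 at [1] has sort B, expected A

ill-sorted at position [1]: expected A, got B


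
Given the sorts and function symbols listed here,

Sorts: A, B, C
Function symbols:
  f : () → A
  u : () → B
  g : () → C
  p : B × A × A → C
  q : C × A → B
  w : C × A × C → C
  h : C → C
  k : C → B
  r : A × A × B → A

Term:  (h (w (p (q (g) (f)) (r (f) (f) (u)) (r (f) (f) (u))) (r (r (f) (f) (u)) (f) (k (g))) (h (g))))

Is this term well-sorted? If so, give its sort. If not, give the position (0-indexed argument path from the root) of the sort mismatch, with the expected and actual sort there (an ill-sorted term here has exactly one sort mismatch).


well-sorted; sort = C

        (g) : C
        (f) : A
      (q (g) (f)) : B
        (f) : A
        (f) : A
        (u) : B
      (r (f) (f) (u)) : A
        (f) : A
        (f) : A
        (u) : B
      (r (f) (f) (u)) : A
    (p (q (g) (f)) (r (f) (f) (u)) (r (f) (f) (u))) : C
        (f) : A
        (f) : A
        (u) : B
      (r (f) (f) (u)) : A
      (f) : A
        (g) : C
      (k (g)) : B
    (r (r (f) (f) (u)) (f) (k (g))) : A
      (g) : C
    (h (g)) : C
  (w (p (q (g) (f)) (r (f) (f) (u)) (r (f) (f) (u))) (r (r (f) (f) (u)) (f) (k (g))) (h (g))) : C
(h (w (p (q (g) (f)) (r (f) (f) (u)) (r (f) (f) (u))) (r (r (f) (f) (u)) (f) (k (g))) (h (g)))) : C


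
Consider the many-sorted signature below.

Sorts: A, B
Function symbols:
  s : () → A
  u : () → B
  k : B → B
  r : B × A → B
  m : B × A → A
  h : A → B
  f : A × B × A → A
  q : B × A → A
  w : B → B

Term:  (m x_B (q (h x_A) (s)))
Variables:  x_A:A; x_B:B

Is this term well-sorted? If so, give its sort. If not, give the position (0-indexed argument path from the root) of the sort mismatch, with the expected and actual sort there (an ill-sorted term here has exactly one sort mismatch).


well-sorted; sort = A

  x_B : B
      x_A : A
    (h x_A) : B
    (s) : A
  (q (h x_A) (s)) : A
(m x_B (q (h x_A) (s))) : A


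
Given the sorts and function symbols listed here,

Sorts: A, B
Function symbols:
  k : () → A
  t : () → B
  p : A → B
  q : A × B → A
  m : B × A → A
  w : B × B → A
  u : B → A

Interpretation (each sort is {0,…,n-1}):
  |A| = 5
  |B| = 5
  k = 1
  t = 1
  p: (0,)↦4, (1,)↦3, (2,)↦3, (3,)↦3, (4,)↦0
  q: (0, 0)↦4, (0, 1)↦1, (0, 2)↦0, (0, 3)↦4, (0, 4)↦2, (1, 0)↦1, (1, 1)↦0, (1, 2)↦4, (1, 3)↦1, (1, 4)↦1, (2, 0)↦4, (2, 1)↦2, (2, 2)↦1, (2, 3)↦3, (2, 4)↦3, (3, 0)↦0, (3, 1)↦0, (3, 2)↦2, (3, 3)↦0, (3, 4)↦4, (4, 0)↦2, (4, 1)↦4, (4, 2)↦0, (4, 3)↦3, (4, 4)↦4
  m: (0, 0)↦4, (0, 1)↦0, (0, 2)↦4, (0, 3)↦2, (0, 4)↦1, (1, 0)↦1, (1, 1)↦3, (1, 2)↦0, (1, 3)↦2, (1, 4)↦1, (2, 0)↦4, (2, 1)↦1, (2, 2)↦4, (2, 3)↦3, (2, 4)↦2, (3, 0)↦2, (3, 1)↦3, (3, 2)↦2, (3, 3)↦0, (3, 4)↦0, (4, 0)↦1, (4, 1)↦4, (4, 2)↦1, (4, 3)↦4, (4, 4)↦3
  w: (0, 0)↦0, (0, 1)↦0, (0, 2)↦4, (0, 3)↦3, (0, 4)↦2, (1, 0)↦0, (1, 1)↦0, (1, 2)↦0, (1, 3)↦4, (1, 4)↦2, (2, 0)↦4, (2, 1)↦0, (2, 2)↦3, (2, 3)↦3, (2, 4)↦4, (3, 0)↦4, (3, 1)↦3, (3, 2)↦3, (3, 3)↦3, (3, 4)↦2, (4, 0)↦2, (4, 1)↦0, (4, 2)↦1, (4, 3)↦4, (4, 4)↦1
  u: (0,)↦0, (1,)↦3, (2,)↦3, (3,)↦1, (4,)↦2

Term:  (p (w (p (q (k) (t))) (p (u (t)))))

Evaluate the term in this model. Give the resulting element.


value = 0

  k = 1
  t = 1
  (q (k) (t)) = q(1, 1) = 0
  (p (q (k) (t))) = p(0,) = 4
  t = 1
  (u (t)) = u(1,) = 3
  (p (u (t))) = p(3,) = 3
  (w (p (q (k) (t))) (p (u (t)))) = w(4, 3) = 4
  (p (w (p (q (k) (t))) (p (u (t))))) = p(4,) = 0


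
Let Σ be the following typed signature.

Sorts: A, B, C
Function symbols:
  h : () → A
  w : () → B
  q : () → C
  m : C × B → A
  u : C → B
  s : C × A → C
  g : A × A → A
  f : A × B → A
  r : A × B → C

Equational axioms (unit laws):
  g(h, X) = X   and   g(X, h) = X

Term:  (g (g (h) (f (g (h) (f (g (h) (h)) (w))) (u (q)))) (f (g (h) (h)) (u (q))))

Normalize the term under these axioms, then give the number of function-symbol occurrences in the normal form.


size = 11

1. (g (g (h) (f (g (h) (f (g (h) (h)) (w))) (u (q)))) (f (g (h) (h)) (u (q))))  →  (g (f (g (h) (f (g (h) (h)) (w))) (u (q))) (f (g (h) (h)) (u (q))))
2. (g (f (g (h) (f (g (h) (h)) (w))) (u (q))) (f (g (h) (h)) (u (q))))  →  (g (f (f (g (h) (h)) (w)) (u (q))) (f (g (h) (h)) (u (q))))
3. (g (f (f (g (h) (h)) (w)) (u (q))) (f (g (h) (h)) (u (q))))  →  (g (f (f (h) (w)) (u (q))) (f (g (h) (h)) (u (q))))
4. (g (f (f (h) (w)) (u (q))) (f (g (h) (h)) (u (q))))  →  (g (f (f (h) (w)) (u (q))) (f (h) (u (q))))
normal form: (g (f (f (h) (w)) (u (q))) (f (h) (u (q))))


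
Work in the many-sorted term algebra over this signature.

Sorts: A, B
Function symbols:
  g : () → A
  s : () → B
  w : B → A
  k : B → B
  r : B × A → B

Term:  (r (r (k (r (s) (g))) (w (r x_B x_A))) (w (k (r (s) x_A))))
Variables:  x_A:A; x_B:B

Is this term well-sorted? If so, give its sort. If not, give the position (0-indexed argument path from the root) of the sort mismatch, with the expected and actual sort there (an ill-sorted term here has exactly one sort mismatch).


        (s) : B
        (g) : A
      (r (s) (g)) : B
    (k (r (s) (g))) : B
        x_B : B
        x_A : A
      (r x_B x_A) : B
    (w (r x_B x_A)) : A
  (r (k (r (s) (g))) (w (r x_B x_A))) : B
        (s) : B
        x_A : A
      (r (s) x_A) : B
    (k (r (s) x_A)) : B
  (w (k (r (s) x_A))) : A
(r (r (k (r (s) (g))) (w (r x_B x_A))) (w (k (r (s) x_A)))) : B

well-sorted; sort = B


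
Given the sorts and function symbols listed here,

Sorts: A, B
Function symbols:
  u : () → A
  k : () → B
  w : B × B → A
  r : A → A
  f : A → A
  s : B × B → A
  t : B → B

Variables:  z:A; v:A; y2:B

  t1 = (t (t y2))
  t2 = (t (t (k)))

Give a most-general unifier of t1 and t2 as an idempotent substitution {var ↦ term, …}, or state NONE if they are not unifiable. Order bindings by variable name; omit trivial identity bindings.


{y2 ↦ (k)}


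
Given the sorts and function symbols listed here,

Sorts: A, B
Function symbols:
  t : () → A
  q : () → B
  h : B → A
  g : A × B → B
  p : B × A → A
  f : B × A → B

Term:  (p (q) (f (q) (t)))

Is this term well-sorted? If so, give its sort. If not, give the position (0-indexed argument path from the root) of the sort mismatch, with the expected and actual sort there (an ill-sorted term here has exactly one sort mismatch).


ill-sorted at position [1]: expected A, got B

  (q) : B
    (q) : B
    (t) : A
  (f (q) (t)) : B
(p (q) (f (q) (t))) : ✗ arg 1 at [1] has sort B, expected A


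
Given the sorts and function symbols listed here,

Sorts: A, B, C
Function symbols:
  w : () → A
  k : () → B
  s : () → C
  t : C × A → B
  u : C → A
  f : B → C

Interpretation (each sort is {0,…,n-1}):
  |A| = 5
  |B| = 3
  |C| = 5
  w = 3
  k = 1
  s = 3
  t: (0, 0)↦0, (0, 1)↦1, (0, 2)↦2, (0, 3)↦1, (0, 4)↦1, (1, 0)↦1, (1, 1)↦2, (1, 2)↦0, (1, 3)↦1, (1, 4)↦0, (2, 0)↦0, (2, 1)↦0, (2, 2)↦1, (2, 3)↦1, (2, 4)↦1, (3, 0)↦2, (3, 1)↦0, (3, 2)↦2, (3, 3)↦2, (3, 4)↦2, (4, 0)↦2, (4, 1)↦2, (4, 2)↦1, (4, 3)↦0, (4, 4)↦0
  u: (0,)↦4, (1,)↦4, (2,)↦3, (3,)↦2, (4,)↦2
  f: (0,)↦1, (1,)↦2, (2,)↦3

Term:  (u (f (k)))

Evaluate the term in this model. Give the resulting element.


  k = 1
  (f (k)) = f(1,) = 2
  (u (f (k))) = u(2,) = 3

value = 3


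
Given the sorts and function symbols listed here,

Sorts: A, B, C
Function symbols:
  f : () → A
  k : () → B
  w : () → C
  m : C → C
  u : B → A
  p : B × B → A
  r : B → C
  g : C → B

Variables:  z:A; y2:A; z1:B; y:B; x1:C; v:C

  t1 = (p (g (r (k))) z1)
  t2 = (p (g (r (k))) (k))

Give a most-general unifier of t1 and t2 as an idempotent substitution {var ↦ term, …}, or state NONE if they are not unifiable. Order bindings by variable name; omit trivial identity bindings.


{z1 ↦ (k)}


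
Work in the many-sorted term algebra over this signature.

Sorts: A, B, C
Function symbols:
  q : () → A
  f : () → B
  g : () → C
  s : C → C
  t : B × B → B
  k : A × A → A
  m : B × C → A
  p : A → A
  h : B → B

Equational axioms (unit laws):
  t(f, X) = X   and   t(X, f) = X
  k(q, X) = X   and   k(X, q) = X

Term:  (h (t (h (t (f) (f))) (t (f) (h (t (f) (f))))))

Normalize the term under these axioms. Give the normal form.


normal form = (h (t (h (f)) (h (f))))

1. (h (t (h (t (f) (f))) (t (f) (h (t (f) (f))))))  →  (h (t (h (f)) (t (f) (h (t (f) (f))))))
2. (h (t (h (f)) (t (f) (h (t (f) (f))))))  →  (h (t (h (f)) (h (t (f) (f)))))
3. (h (t (h (f)) (h (t (f) (f)))))  →  (h (t (h (f)) (h (f))))


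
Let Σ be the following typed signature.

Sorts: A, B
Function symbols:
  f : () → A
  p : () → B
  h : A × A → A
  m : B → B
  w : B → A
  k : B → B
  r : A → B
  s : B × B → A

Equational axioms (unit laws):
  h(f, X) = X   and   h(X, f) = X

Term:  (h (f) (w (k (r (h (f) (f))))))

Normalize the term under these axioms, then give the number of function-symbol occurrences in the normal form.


size = 4

1. (h (f) (w (k (r (h (f) (f))))))  →  (w (k (r (h (f) (f)))))
2. (w (k (r (h (f) (f)))))  →  (w (k (r (f))))
normal form: (w (k (r (f))))


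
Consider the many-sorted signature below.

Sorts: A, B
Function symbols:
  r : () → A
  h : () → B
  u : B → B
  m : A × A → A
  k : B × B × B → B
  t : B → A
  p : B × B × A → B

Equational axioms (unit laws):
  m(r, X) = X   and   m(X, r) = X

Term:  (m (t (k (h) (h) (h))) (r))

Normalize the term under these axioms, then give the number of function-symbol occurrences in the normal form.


1. (m (t (k (h) (h) (h))) (r))  →  (t (k (h) (h) (h)))
normal form: (t (k (h) (h) (h)))

size = 5


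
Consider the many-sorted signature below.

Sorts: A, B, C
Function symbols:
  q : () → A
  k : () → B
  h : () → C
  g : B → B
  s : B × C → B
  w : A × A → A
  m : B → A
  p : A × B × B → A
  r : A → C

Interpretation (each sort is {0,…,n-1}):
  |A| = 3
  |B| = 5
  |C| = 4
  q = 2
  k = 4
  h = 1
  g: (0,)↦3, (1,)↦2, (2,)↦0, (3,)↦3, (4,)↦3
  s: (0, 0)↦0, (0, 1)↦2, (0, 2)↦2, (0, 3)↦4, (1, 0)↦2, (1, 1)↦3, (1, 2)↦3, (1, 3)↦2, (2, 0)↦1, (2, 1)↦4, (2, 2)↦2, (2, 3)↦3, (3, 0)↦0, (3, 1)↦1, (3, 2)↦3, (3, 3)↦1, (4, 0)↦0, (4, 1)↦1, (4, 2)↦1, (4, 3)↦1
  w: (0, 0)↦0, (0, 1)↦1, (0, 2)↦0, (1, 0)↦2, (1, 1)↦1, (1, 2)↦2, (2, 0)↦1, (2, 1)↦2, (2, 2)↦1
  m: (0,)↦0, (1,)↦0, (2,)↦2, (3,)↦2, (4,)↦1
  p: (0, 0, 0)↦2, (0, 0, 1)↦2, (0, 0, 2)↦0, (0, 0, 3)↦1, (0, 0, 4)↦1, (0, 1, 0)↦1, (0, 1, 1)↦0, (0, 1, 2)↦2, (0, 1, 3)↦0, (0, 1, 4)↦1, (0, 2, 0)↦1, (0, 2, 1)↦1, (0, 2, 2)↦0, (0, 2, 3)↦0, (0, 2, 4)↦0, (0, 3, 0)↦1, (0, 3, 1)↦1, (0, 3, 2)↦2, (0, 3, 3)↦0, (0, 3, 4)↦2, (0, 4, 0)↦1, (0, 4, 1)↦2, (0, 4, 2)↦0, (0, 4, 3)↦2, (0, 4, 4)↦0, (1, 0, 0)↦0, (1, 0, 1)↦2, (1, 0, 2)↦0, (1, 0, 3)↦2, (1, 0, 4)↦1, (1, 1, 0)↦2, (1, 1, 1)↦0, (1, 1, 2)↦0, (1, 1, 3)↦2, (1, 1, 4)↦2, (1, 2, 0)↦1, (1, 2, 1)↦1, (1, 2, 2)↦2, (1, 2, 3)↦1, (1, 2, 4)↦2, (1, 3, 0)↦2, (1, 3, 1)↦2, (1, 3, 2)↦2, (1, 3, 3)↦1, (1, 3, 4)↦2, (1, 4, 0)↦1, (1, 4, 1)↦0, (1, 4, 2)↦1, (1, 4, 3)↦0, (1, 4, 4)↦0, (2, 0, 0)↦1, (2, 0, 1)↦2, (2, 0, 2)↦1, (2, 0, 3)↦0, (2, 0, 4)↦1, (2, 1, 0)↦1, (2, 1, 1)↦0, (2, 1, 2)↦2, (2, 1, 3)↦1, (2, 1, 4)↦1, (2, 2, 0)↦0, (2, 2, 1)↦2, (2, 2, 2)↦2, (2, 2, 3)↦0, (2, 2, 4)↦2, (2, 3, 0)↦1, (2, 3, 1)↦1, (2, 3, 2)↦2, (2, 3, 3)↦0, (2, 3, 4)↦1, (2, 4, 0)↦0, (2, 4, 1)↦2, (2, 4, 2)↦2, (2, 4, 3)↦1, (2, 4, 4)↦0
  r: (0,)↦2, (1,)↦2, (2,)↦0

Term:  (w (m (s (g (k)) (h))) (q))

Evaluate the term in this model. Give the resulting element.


  k = 4
  (g (k)) = g(4,) = 3
  h = 1
  (s (g (k)) (h)) = s(3, 1) = 1
  (m (s (g (k)) (h))) = m(1,) = 0
  q = 2
  (w (m (s (g (k)) (h))) (q)) = w(0, 2) = 0

value = 0


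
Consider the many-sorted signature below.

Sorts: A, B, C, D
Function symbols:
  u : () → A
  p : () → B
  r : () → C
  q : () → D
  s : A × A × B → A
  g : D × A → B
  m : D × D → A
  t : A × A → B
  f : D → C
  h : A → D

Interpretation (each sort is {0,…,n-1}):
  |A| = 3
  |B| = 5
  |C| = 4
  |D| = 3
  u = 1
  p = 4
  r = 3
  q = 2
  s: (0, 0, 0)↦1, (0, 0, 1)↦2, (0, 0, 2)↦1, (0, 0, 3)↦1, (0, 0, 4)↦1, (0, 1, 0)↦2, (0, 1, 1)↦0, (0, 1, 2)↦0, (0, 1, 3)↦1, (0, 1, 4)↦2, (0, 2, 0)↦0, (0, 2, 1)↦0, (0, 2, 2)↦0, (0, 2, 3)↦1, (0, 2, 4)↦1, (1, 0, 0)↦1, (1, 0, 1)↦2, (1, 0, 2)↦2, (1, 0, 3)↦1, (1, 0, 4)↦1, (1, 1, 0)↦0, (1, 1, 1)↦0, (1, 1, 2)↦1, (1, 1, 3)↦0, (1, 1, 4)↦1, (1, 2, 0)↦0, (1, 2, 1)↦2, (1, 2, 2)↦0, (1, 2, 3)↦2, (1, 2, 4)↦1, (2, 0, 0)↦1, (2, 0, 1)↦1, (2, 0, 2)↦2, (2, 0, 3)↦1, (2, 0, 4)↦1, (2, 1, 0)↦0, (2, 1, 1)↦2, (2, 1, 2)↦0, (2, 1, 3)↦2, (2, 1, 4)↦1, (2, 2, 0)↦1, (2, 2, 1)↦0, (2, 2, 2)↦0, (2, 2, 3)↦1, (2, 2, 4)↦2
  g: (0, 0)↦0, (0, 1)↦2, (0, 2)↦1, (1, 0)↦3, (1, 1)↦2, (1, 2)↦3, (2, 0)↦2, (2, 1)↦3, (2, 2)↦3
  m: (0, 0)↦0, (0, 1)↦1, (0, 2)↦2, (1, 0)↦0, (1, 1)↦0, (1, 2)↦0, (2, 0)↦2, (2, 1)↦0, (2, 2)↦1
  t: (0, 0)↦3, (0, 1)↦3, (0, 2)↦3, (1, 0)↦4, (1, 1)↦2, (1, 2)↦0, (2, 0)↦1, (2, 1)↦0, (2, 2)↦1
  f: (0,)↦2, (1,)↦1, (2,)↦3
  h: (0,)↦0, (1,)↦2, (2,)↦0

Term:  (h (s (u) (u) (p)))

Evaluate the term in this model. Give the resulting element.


value = 2

  u = 1
  u = 1
  p = 4
  (s (u) (u) (p)) = s(1, 1, 4) = 1
  (h (s (u) (u) (p))) = h(1,) = 2


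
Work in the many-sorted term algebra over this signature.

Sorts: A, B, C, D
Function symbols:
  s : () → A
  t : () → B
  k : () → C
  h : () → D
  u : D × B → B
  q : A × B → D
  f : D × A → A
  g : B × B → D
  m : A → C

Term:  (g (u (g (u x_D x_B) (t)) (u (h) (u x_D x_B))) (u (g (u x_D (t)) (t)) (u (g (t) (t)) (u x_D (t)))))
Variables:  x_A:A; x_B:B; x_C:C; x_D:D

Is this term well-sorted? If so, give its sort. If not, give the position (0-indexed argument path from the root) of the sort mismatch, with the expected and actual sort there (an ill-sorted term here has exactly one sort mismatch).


        x_D : D
        x_B : B
      (u x_D x_B) : B
      (t) : B
    (g (u x_D x_B) (t)) : D
      (h) : D
        x_D : D
        x_B : B
      (u x_D x_B) : B
    (u (h) (u x_D x_B)) : B
  (u (g (u x_D x_B) (t)) (u (h) (u x_D x_B))) : B
        x_D : D
        (t) : B
      (u x_D (t)) : B
      (t) : B
    (g (u x_D (t)) (t)) : D
        (t) : B
        (t) : B
      (g (t) (t)) : D
        x_D : D
        (t) : B
      (u x_D (t)) : B
    (u (g (t) (t)) (u x_D (t))) : B
  (u (g (u x_D (t)) (t)) (u (g (t) (t)) (u x_D (t)))) : B
(g (u (g (u x_D x_B) (t)) (u (h) (u x_D x_B))) (u (g (u x_D (t)) (t)) (u (g (t) (t)) (u x_D (t))))) : D

well-sorted; sort = D


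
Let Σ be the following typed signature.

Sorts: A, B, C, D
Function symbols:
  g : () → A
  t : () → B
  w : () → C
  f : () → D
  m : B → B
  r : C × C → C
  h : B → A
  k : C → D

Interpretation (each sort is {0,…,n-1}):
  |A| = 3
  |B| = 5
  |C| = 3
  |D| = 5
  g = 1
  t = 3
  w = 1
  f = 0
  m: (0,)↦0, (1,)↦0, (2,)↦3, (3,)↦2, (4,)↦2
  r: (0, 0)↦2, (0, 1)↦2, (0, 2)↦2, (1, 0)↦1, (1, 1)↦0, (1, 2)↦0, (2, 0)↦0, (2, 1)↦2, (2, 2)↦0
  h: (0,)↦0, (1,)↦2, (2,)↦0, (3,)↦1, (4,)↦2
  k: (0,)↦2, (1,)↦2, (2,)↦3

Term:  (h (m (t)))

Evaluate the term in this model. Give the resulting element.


value = 0

  t = 3
  (m (t)) = m(3,) = 2
  (h (m (t))) = h(2,) = 0


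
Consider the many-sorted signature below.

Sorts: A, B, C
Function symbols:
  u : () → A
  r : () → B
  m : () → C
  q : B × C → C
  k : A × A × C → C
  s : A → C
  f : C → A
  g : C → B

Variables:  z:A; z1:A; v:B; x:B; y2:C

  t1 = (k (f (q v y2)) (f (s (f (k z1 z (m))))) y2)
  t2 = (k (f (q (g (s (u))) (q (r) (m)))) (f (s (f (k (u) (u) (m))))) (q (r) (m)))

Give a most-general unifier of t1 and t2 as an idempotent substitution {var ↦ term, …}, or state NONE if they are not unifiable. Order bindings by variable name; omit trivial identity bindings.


{v ↦ (g (s (u))), y2 ↦ (q (r) (m)), z ↦ (u), z1 ↦ (u)}
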